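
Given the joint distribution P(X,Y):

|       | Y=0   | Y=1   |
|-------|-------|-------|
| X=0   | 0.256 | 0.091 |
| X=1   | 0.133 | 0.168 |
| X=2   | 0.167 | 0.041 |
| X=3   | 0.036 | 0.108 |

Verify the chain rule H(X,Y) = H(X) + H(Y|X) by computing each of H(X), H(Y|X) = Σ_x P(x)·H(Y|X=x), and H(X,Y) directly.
H(X) = 1.9250 bits, H(Y|X) = 0.8519 bits, H(X,Y) = 2.7769 bits

Marginal of X (row sums):
  P(X=0) = 0.256 + 0.091 = 0.347
  P(X=1) = 0.133 + 0.168 = 0.301
  P(X=2) = 0.167 + 0.041 = 0.208
  P(X=3) = 0.036 + 0.108 = 0.144
H(X) = -[0.347·log₂(0.347) + 0.301·log₂(0.301) + 0.208·log₂(0.208) + 0.144·log₂(0.144)]
  = 0.52987 + 0.52138 + 0.47119 + 0.40260 = 1.9250 bits

H(Y|X) = Σ_x P(x)·H(Y|X=x):
  X=0: P(X=0) = 0.347, P(Y|X=0) = (256/347, 91/347) → H(Y|X=0) = 0.83012
  X=1: P(X=1) = 0.301, P(Y|X=1) = (19/43, 24/43) → H(Y|X=1) = 0.99022
  X=2: P(X=2) = 0.208, P(Y|X=2) = (167/208, 41/208) → H(Y|X=2) = 0.71612
  X=3: P(X=3) = 0.144, P(Y|X=3) = (1/4, 3/4) → H(Y|X=3) = 0.81128
H(Y|X) = 0.347·0.83012 + 0.301·0.99022 + 0.208·0.71612 + 0.144·0.81128 = 0.8519 bits

H(X,Y) = -Σ_{x,y} P(x,y) log₂ P(x,y). Per-cell terms -P(x,y)·log₂P(x,y):
  X=0: 0.50324, 0.31468
  X=1: 0.38710, 0.43234
  X=2: 0.43121, 0.18894
  X=3: 0.17265, 0.34678
Sum of the 8 terms: H(X,Y) = 2.7769 bits

Chain rule check:
  H(X) + H(Y|X) = 1.9250 + 0.8519 = 2.7769 bits
  H(X,Y) = 2.7769 bits
✓ Chain rule verified.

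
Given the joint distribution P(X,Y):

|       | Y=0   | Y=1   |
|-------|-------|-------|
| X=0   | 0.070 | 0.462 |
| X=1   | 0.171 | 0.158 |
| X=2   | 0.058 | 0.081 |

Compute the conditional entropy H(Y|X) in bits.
0.7637 bits

H(Y|X) = H(X,Y) - H(X)

H(X,Y) = -Σ_{x,y} P(x,y) log₂ P(x,y). Per-cell terms -P(x,y)·log₂P(x,y):
  X=0: 0.26856, 0.51468
  X=1: 0.43570, 0.42060
  X=2: 0.23825, 0.29370
Sum of the 6 terms: H(X,Y) = 2.1715 bits

Marginal of X (row sums):
  P(X=0) = 0.070 + 0.462 = 0.532
  P(X=1) = 0.171 + 0.158 = 0.329
  P(X=2) = 0.058 + 0.081 = 0.139
H(X) = -[0.532·log₂(0.532) + 0.329·log₂(0.329) + 0.139·log₂(0.139)]
  = 0.48439 + 0.52766 + 0.39571 = 1.4078 bits

H(Y|X) = H(X,Y) - H(X) = 2.1715 - 1.4078 = 0.7637 bits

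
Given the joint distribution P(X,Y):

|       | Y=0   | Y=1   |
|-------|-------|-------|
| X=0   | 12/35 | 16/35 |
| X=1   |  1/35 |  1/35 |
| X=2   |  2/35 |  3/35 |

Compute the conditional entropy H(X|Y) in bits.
0.8934 bits

H(X|Y) = H(X,Y) - H(Y)

H(X,Y) = -Σ_{x,y} P(x,y) log₂ P(x,y). Per-cell terms -P(x,y)·log₂P(x,y):
  X=0: 0.52948, 0.51624
  X=1: 0.14655, 0.14655
  X=2: 0.23596, 0.30380
Sum of the 6 terms: H(X,Y) = 1.8786 bits

Marginal of Y (column sums):
  P(Y=0) = 12/35 + 1/35 + 2/35 = 3/7
  P(Y=1) = 16/35 + 1/35 + 3/35 = 4/7
H(Y) = -[(3/7)·log₂(3/7) + (4/7)·log₂(4/7)]
  = 0.52388 + 0.46135 = 0.9852 bits

H(X|Y) = H(X,Y) - H(Y) = 1.8786 - 0.9852 = 0.8934 bits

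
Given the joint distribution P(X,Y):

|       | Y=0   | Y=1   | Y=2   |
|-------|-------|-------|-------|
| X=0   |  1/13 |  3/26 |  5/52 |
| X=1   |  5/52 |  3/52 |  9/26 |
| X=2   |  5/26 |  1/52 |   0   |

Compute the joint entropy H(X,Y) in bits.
2.6281 bits

H(X,Y) = -Σ_{x,y} P(x,y) log₂ P(x,y). Per-cell terms -P(x,y)·log₂P(x,y):
  X=0: 0.2846, 0.3595, 0.3249
  X=1: 0.3249, 0.2374, 0.5298
  X=2: 0.4574, 0.1096, 0.0000
  (cells with P = 0 contribute 0)
Sum of the 9 terms: H(X,Y) = 2.6281 bits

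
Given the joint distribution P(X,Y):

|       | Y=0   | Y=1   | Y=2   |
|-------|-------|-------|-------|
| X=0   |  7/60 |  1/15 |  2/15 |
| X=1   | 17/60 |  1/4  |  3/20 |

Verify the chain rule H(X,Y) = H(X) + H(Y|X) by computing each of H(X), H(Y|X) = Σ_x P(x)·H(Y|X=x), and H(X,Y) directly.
H(X) = 0.9007 bits, H(Y|X) = 1.5350 bits, H(X,Y) = 2.4357 bits

Marginal of X (row sums):
  P(X=0) = 7/60 + 1/15 + 2/15 = 19/60
  P(X=1) = 17/60 + 1/4 + 3/20 = 41/60
H(X) = -[(19/60)·log₂(19/60) + (41/60)·log₂(41/60)]
  = 0.5253 + 0.3754 = 0.9007 bits

H(Y|X) = Σ_x P(x)·H(Y|X=x):
  X=0: P(X=0) = 19/60, P(Y|X=0) = (7/19, 4/19, 8/19) → H(Y|X=0) = 1.5294
  X=1: P(X=1) = 41/60, P(Y|X=1) = (17/41, 15/41, 9/41) → H(Y|X=1) = 1.5376
H(Y|X) = (19/60)·1.5294 + (41/60)·1.5376 = 1.5350 bits

H(X,Y) = -Σ_{x,y} P(x,y) log₂ P(x,y). Per-cell terms -P(x,y)·log₂P(x,y):
  X=0: 0.3616, 0.2605, 0.3876
  X=1: 0.5155, 0.5000, 0.4105
Sum of the 6 terms: H(X,Y) = 2.4357 bits

Chain rule check:
  H(X) + H(Y|X) = 0.9007 + 1.5350 = 2.4357 bits
  H(X,Y) = 2.4357 bits
✓ Chain rule verified.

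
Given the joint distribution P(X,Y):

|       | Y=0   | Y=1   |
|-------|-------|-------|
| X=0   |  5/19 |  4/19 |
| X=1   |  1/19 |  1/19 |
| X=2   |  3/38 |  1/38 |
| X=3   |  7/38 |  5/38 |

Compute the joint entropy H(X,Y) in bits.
2.6891 bits

H(X,Y) = -Σ_{x,y} P(x,y) log₂ P(x,y). Per-cell terms -P(x,y)·log₂P(x,y):
  X=0: 0.5068, 0.4732
  X=1: 0.2236, 0.2236
  X=2: 0.2892, 0.1381
  X=3: 0.4496, 0.3850
Sum of the 8 terms: H(X,Y) = 2.6891 bits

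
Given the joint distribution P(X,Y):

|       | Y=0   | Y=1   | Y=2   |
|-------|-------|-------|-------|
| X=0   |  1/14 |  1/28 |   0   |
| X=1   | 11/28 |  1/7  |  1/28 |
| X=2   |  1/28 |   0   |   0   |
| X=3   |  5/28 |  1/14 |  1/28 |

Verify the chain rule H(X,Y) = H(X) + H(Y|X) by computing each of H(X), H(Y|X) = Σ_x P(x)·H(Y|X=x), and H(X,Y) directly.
H(X) = 1.4947 bits, H(Y|X) = 1.1104 bits, H(X,Y) = 2.6051 bits

Marginal of X (row sums):
  P(X=0) = 1/14 + 1/28 + 0 = 3/28
  P(X=1) = 11/28 + 1/7 + 1/28 = 4/7
  P(X=2) = 1/28 + 0 + 0 = 1/28
  P(X=3) = 5/28 + 1/14 + 1/28 = 2/7
H(X) = -[(3/28)·log₂(3/28) + (4/7)·log₂(4/7) + (1/28)·log₂(1/28) + (2/7)·log₂(2/7)]
  = 0.34526 + 0.46135 + 0.17169 + 0.51639 = 1.4947 bits

H(Y|X) = Σ_x P(x)·H(Y|X=x):
  X=0: P(X=0) = 3/28, P(Y|X=0) = (2/3, 1/3, 0) → H(Y|X=0) = 0.91830
  X=1: P(X=1) = 4/7, P(Y|X=1) = (11/16, 1/4, 1/16) → H(Y|X=1) = 1.12164
  X=2: P(X=2) = 1/28, P(Y|X=2) = (1, 0, 0) → H(Y|X=2) = 0.00000
  X=3: P(X=3) = 2/7, P(Y|X=3) = (5/8, 1/4, 1/8) → H(Y|X=3) = 1.29879
H(Y|X) = (3/28)·0.91830 + (4/7)·1.12164 + (1/28)·0.00000 + (2/7)·1.29879 = 1.1104 bits

H(X,Y) = -Σ_{x,y} P(x,y) log₂ P(x,y). Per-cell terms -P(x,y)·log₂P(x,y):
  X=0: 0.27195, 0.17169, 0.00000
  X=1: 0.52954, 0.40105, 0.17169
  X=2: 0.17169, 0.00000, 0.00000
  X=3: 0.44383, 0.27195, 0.17169
  (cells with P = 0 contribute 0)
Sum of the 12 terms: H(X,Y) = 2.6051 bits

Chain rule check:
  H(X) + H(Y|X) = 1.4947 + 1.1104 = 2.6051 bits
  H(X,Y) = 2.6051 bits
✓ Chain rule verified.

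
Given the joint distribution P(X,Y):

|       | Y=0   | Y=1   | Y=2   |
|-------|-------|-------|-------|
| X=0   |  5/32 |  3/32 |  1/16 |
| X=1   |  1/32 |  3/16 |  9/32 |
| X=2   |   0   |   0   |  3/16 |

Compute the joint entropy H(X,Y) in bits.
2.5652 bits

H(X,Y) = -Σ_{x,y} P(x,y) log₂ P(x,y). Per-cell terms -P(x,y)·log₂P(x,y):
  X=0: 0.41845, 0.32016, 0.25000
  X=1: 0.15625, 0.45282, 0.51471
  X=2: 0.00000, 0.00000, 0.45282
  (cells with P = 0 contribute 0)
Sum of the 9 terms: H(X,Y) = 2.5652 bits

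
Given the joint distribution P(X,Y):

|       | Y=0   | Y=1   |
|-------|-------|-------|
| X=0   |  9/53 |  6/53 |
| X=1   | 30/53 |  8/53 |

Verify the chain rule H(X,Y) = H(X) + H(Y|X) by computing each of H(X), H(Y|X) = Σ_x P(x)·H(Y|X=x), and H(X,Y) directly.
H(X) = 0.8595 bits, H(Y|X) = 0.8071 bits, H(X,Y) = 1.6667 bits

Marginal of X (row sums):
  P(X=0) = 9/53 + 6/53 = 15/53
  P(X=1) = 30/53 + 8/53 = 38/53
H(X) = -[(15/53)·log₂(15/53) + (38/53)·log₂(38/53)]
  = 0.51539 + 0.34415 = 0.8595 bits

H(Y|X) = Σ_x P(x)·H(Y|X=x):
  X=0: P(X=0) = 15/53, P(Y|X=0) = (3/5, 2/5) → H(Y|X=0) = 0.97095
  X=1: P(X=1) = 38/53, P(Y|X=1) = (15/19, 4/19) → H(Y|X=1) = 0.74249
H(Y|X) = (15/53)·0.97095 + (38/53)·0.74249 = 0.8071 bits

H(X,Y) = -Σ_{x,y} P(x,y) log₂ P(x,y). Per-cell terms -P(x,y)·log₂P(x,y):
  X=0: 0.43438, 0.35581
  X=1: 0.46473, 0.41176
Sum of the 4 terms: H(X,Y) = 1.6667 bits

Chain rule check:
  H(X) + H(Y|X) = 0.8595 + 0.8071 = 1.6666 bits
  H(X,Y) = 1.6667 bits
✓ Chain rule verified (Δ = 0.0001 is 4-dp rounding noise: each of the three values was rounded independently).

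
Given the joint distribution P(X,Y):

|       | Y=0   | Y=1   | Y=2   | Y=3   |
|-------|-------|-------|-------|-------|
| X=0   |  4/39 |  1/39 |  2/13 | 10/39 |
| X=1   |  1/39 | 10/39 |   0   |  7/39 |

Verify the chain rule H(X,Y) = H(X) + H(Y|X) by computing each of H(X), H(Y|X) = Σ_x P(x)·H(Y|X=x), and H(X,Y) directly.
H(X) = 0.9957 bits, H(Y|X) = 1.4794 bits, H(X,Y) = 2.4752 bits

Marginal of X (row sums):
  P(X=0) = 4/39 + 1/39 + 2/13 + 10/39 = 7/13
  P(X=1) = 1/39 + 10/39 + 0 + 7/39 = 6/13
H(X) = -[(7/13)·log₂(7/13) + (6/13)·log₂(6/13)]
  = 0.4808918 + 0.5148356 = 0.9957 bits

H(Y|X) = Σ_x P(x)·H(Y|X=x):
  X=0: P(X=0) = 7/13, P(Y|X=0) = (4/21, 1/21, 2/7, 10/21) → H(Y|X=0) = 1.6909338
  X=1: P(X=1) = 6/13, P(Y|X=1) = (1/18, 5/9, 0, 7/18) → H(Y|X=1) = 1.2326603
H(Y|X) = (7/13)·1.6909338 + (6/13)·1.2326603 = 1.4794 bits

H(X,Y) = -Σ_{x,y} P(x,y) log₂ P(x,y). Per-cell terms -P(x,y)·log₂P(x,y):
  X=0: 0.3369643, 0.1355231, 0.4154523, 0.5034549
  X=1: 0.1355231, 0.5034549, 0.0000000, 0.4447777
  (cells with P = 0 contribute 0)
Sum of the 8 terms: H(X,Y) = 2.4752 bits

Chain rule check:
  H(X) + H(Y|X) = 0.9957 + 1.4794 = 2.4751 bits
  H(X,Y) = 2.4752 bits
✓ Chain rule verified (Δ = 0.0001 is 4-dp rounding noise: each of the three values was rounded independently).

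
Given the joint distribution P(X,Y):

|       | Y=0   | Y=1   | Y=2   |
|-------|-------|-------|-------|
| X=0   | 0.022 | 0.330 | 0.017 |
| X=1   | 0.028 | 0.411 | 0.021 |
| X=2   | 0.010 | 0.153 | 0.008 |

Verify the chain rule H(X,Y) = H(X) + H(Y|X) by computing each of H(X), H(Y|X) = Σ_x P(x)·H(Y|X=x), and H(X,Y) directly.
H(X) = 1.4818 bits, H(Y|X) = 0.5924 bits, H(X,Y) = 2.0741 bits

Marginal of X (row sums):
  P(X=0) = 0.022 + 0.330 + 0.017 = 0.369
  P(X=1) = 0.028 + 0.411 + 0.021 = 0.460
  P(X=2) = 0.010 + 0.153 + 0.008 = 0.171
H(X) = -[0.369·log₂(0.369) + 0.460·log₂(0.460) + 0.171·log₂(0.171)]
  = 0.530735 + 0.515335 + 0.435696 = 1.4818 bits

H(Y|X) = Σ_x P(x)·H(Y|X=x):
  X=0: P(X=0) = 0.369, P(Y|X=0) = (22/369, 110/123, 17/369) → H(Y|X=0) = 0.591215
  X=1: P(X=1) = 0.460, P(Y|X=1) = (7/115, 411/460, 21/460) → H(Y|X=1) = 0.594283
  X=2: P(X=2) = 0.171, P(Y|X=2) = (10/171, 17/19, 8/171) → H(Y|X=2) = 0.589785
H(Y|X) = 0.369·0.591215 + 0.460·0.594283 + 0.171·0.589785 = 0.5924 bits

H(X,Y) = -Σ_{x,y} P(x,y) log₂ P(x,y). Per-cell terms -P(x,y)·log₂P(x,y):
  X=0: 0.121140, 0.527822, 0.099931
  X=1: 0.144436, 0.527227, 0.117043
  X=2: 0.066439, 0.414385, 0.055726
Sum of the 9 terms: H(X,Y) = 2.0741 bits

Chain rule check:
  H(X) + H(Y|X) = 1.4818 + 0.5924 = 2.0742 bits
  H(X,Y) = 2.0741 bits
✓ Chain rule verified (Δ = 0.0001 is 4-dp rounding noise: each of the three values was rounded independently).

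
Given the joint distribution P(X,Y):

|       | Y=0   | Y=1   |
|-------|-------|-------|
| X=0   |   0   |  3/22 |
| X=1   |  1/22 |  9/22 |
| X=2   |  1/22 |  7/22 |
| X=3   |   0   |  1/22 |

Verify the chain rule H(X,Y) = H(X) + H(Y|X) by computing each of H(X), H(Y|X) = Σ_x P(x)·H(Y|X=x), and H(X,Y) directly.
H(X) = 1.6424 bits, H(Y|X) = 0.4108 bits, H(X,Y) = 2.0533 bits

Marginal of X (row sums):
  P(X=0) = 0 + 3/22 = 3/22
  P(X=1) = 1/22 + 9/22 = 5/11
  P(X=2) = 1/22 + 7/22 = 4/11
  P(X=3) = 0 + 1/22 = 1/22
H(X) = -[(3/22)·log₂(3/22) + (5/11)·log₂(5/11) + (4/11)·log₂(4/11) + (1/22)·log₂(1/22)]
  = 0.39197 + 0.51705 + 0.53070 + 0.20270 = 1.6424 bits

H(Y|X) = Σ_x P(x)·H(Y|X=x):
  X=0: P(X=0) = 3/22, P(Y|X=0) = (0, 1) → H(Y|X=0) = 0.00000
  X=1: P(X=1) = 5/11, P(Y|X=1) = (1/10, 9/10) → H(Y|X=1) = 0.46900
  X=2: P(X=2) = 4/11, P(Y|X=2) = (1/8, 7/8) → H(Y|X=2) = 0.54356
  X=3: P(X=3) = 1/22, P(Y|X=3) = (0, 1) → H(Y|X=3) = 0.00000
H(Y|X) = (3/22)·0.00000 + (5/11)·0.46900 + (4/11)·0.54356 + (1/22)·0.00000 = 0.4108 bits

H(X,Y) = -Σ_{x,y} P(x,y) log₂ P(x,y). Per-cell terms -P(x,y)·log₂P(x,y):
  X=0: 0.00000, 0.39197
  X=1: 0.20270, 0.52753
  X=2: 0.20270, 0.52566
  X=3: 0.00000, 0.20270
  (cells with P = 0 contribute 0)
Sum of the 8 terms: H(X,Y) = 2.0533 bits

Chain rule check:
  H(X) + H(Y|X) = 1.6424 + 0.4108 = 2.0532 bits
  H(X,Y) = 2.0533 bits
✓ Chain rule verified (Δ = 0.0001 is 4-dp rounding noise: each of the three values was rounded independently).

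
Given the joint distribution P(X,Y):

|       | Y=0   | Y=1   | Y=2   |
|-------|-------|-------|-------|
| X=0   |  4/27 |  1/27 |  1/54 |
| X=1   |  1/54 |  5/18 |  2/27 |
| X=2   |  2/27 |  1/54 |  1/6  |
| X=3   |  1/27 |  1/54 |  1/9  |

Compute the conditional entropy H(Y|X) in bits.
1.1052 bits

H(Y|X) = H(X,Y) - H(X)

H(X,Y) = -Σ_{x,y} P(x,y) log₂ P(x,y). Per-cell terms -P(x,y)·log₂P(x,y):
  X=0: 0.40813, 0.17611, 0.10657
  X=1: 0.10657, 0.51333, 0.27814
  X=2: 0.27814, 0.10657, 0.43083
  X=3: 0.17611, 0.10657, 0.35221
Sum of the 12 terms: H(X,Y) = 3.0393 bits

Marginal of X (row sums):
  P(X=0) = 4/27 + 1/27 + 1/54 = 11/54
  P(X=1) = 1/54 + 5/18 + 2/27 = 10/27
  P(X=2) = 2/27 + 1/54 + 1/6 = 7/27
  P(X=3) = 1/27 + 1/54 + 1/9 = 1/6
H(X) = -[(11/54)·log₂(11/54) + (10/27)·log₂(10/27) + (7/27)·log₂(7/27) + (1/6)·log₂(1/6)]
  = 0.46759 + 0.53073 + 0.50492 + 0.43083 = 1.9341 bits

H(Y|X) = H(X,Y) - H(X) = 3.0393 - 1.9341 = 1.1052 bits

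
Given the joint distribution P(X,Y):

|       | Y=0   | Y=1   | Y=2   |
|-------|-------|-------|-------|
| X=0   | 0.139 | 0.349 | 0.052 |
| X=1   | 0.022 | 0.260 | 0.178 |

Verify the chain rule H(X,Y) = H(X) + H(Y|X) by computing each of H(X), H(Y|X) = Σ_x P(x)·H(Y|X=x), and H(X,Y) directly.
H(X) = 0.9954 bits, H(Y|X) = 1.2218 bits, H(X,Y) = 2.2172 bits

Marginal of X (row sums):
  P(X=0) = 0.139 + 0.349 + 0.052 = 0.540
  P(X=1) = 0.022 + 0.260 + 0.178 = 0.460
H(X) = -[0.540·log₂(0.540) + 0.460·log₂(0.460)]
  = 0.48004 + 0.51534 = 0.9954 bits

H(Y|X) = Σ_x P(x)·H(Y|X=x):
  X=0: P(X=0) = 0.540, P(Y|X=0) = (139/540, 349/540, 13/135) → H(Y|X=0) = 1.23610
  X=1: P(X=1) = 0.460, P(Y|X=1) = (11/230, 13/23, 89/230) → H(Y|X=1) = 1.20505
H(Y|X) = 0.540·1.23610 + 0.460·1.20505 = 1.2218 bits

H(X,Y) = -Σ_{x,y} P(x,y) log₂ P(x,y). Per-cell terms -P(x,y)·log₂P(x,y):
  X=0: 0.39571, 0.53003, 0.22180
  X=1: 0.12114, 0.50529, 0.44323
Sum of the 6 terms: H(X,Y) = 2.2172 bits

Chain rule check:
  H(X) + H(Y|X) = 0.9954 + 1.2218 = 2.2172 bits
  H(X,Y) = 2.2172 bits
✓ Chain rule verified.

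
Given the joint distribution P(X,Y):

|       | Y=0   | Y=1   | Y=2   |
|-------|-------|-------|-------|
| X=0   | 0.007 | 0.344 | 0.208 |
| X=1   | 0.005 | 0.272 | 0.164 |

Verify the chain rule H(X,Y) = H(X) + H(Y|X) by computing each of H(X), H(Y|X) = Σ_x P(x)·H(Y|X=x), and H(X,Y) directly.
H(X) = 0.9899 bits, H(Y|X) = 1.0378 bits, H(X,Y) = 2.0278 bits

Marginal of X (row sums):
  P(X=0) = 0.007 + 0.344 + 0.208 = 0.559
  P(X=1) = 0.005 + 0.272 + 0.164 = 0.441
H(X) = -[0.559·log₂(0.559) + 0.441·log₂(0.441)]
  = 0.46905 + 0.52089 = 0.9899 bits

H(Y|X) = Σ_x P(x)·H(Y|X=x):
  X=0: P(X=0) = 0.559, P(Y|X=0) = (7/559, 8/13, 16/43) → H(Y|X=0) = 1.04088
  X=1: P(X=1) = 0.441, P(Y|X=1) = (5/441, 272/441, 164/441) → H(Y|X=1) = 1.03398
H(Y|X) = 0.559·1.04088 + 0.441·1.03398 = 1.0378 bits

H(X,Y) = -Σ_{x,y} P(x,y) log₂ P(x,y). Per-cell terms -P(x,y)·log₂P(x,y):
  X=0: 0.05011, 0.52959, 0.47119
  X=1: 0.03822, 0.51090, 0.42775
Sum of the 6 terms: H(X,Y) = 2.0278 bits

Chain rule check:
  H(X) + H(Y|X) = 0.9899 + 1.0378 = 2.0277 bits
  H(X,Y) = 2.0278 bits
✓ Chain rule verified (Δ = 0.0001 is 4-dp rounding noise: each of the three values was rounded independently).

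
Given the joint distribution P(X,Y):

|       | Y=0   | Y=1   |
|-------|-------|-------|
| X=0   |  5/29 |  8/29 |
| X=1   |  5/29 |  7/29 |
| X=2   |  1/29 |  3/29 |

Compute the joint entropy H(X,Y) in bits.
2.3881 bits

H(X,Y) = -Σ_{x,y} P(x,y) log₂ P(x,y). Per-cell terms -P(x,y)·log₂P(x,y):
  X=0: 0.43725, 0.51255
  X=1: 0.43725, 0.49498
  X=2: 0.16752, 0.33859
Sum of the 6 terms: H(X,Y) = 2.3881 bits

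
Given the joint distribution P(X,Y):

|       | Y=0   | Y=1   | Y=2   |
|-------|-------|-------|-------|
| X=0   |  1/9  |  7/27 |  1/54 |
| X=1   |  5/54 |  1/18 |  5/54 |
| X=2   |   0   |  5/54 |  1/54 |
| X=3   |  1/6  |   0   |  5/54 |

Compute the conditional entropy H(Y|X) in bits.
1.1226 bits

H(Y|X) = H(X,Y) - H(X)

H(X,Y) = -Σ_{x,y} P(x,y) log₂ P(x,y). Per-cell terms -P(x,y)·log₂P(x,y):
  X=0: 0.35221, 0.50492, 0.10657
  X=1: 0.31787, 0.23166, 0.31787
  X=2: 0.00000, 0.31787, 0.10657
  X=3: 0.43083, 0.00000, 0.31787
  (cells with P = 0 contribute 0)
Sum of the 12 terms: H(X,Y) = 3.0042 bits

Marginal of X (row sums):
  P(X=0) = 1/9 + 7/27 + 1/54 = 7/18
  P(X=1) = 5/54 + 1/18 + 5/54 = 13/54
  P(X=2) = 0 + 5/54 + 1/54 = 1/9
  P(X=3) = 1/6 + 0 + 5/54 = 7/27
H(X) = -[(7/18)·log₂(7/18) + (13/54)·log₂(13/54) + (1/9)·log₂(1/9) + (7/27)·log₂(7/27)]
  = 0.52989 + 0.49459 + 0.35221 + 0.50492 = 1.8816 bits

H(Y|X) = H(X,Y) - H(X) = 3.0042 - 1.8816 = 1.1226 bits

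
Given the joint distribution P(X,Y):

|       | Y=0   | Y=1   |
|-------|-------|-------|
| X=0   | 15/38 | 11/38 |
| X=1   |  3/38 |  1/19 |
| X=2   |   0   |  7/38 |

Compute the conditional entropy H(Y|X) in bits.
0.8002 bits

H(Y|X) = H(X,Y) - H(X)

H(X,Y) = -Σ_{x,y} P(x,y) log₂ P(x,y). Per-cell terms -P(x,y)·log₂P(x,y):
  X=0: 0.52936, 0.51772
  X=1: 0.28918, 0.22358
  X=2: 0.00000, 0.44958
  (cells with P = 0 contribute 0)
Sum of the 6 terms: H(X,Y) = 2.0094 bits

Marginal of X (row sums):
  P(X=0) = 15/38 + 11/38 = 13/19
  P(X=1) = 3/38 + 1/19 = 5/38
  P(X=2) = 0 + 7/38 = 7/38
H(X) = -[(13/19)·log₂(13/19) + (5/38)·log₂(5/38) + (7/38)·log₂(7/38)]
  = 0.37460 + 0.38500 + 0.44958 = 1.2092 bits

H(Y|X) = H(X,Y) - H(X) = 2.0094 - 1.2092 = 0.8002 bits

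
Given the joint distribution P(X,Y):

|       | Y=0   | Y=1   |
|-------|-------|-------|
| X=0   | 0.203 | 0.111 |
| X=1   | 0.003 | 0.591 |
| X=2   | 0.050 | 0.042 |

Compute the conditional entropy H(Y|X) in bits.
0.4130 bits

H(Y|X) = H(X,Y) - H(X)

H(X,Y) = -Σ_{x,y} P(x,y) log₂ P(x,y). Per-cell terms -P(x,y)·log₂P(x,y):
  X=0: 0.46699, 0.35202
  X=1: 0.02514, 0.44843
  X=2: 0.21610, 0.19209
Sum of the 6 terms: H(X,Y) = 1.7008 bits

Marginal of X (row sums):
  P(X=0) = 0.203 + 0.111 = 0.314
  P(X=1) = 0.003 + 0.591 = 0.594
  P(X=2) = 0.050 + 0.042 = 0.092
H(X) = -[0.314·log₂(0.314) + 0.594·log₂(0.594) + 0.092·log₂(0.092)]
  = 0.52475 + 0.44637 + 0.31668 = 1.2878 bits

H(Y|X) = H(X,Y) - H(X) = 1.7008 - 1.2878 = 0.4130 bits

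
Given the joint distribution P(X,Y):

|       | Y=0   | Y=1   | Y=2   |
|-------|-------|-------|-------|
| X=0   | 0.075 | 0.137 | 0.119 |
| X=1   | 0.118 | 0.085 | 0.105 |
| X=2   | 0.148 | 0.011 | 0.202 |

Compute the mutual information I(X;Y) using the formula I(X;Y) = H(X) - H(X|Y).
0.1336 bits

I(X;Y) = H(X) - H(X|Y)

Marginal of X (row sums):
  P(X=0) = 0.075 + 0.137 + 0.119 = 0.331
  P(X=1) = 0.118 + 0.085 + 0.105 = 0.308
  P(X=2) = 0.148 + 0.011 + 0.202 = 0.361
H(X) = -[0.331·log₂(0.331) + 0.308·log₂(0.308) + 0.361·log₂(0.361)]
  = 0.5279771 + 0.5232913 + 0.5306445 = 1.581913 bits

Marginal of Y (column sums):
  P(Y=0) = 0.075 + 0.118 + 0.148 = 0.341
  P(Y=1) = 0.137 + 0.085 + 0.011 = 0.233
  P(Y=2) = 0.119 + 0.105 + 0.202 = 0.426
H(X|Y) = Σ_y P(y)·H(X|Y=y):
  Y=0: P(Y=0) = 0.341, P(X|Y=0) = (75/341, 118/341, 148/341) → H(X|Y=0) = 1.5329465
  Y=1: P(Y=1) = 0.233, P(X|Y=1) = (137/233, 85/233, 11/233) → H(X|Y=1) = 1.1891545
  Y=2: P(Y=2) = 0.426, P(X|Y=2) = (119/426, 35/142, 101/213) → H(X|Y=2) = 1.5224143
H(X|Y) = 0.341·1.5329465 + 0.233·1.1891545 + 0.426·1.5224143 = 1.448356 bits

I(X;Y) = H(X) - H(X|Y) = 1.581913 - 1.448356 = 0.1336 bits

Cross-check via I(X;Y) = H(X) + H(Y) - H(X,Y): computing H(Y) from the column sums and H(X,Y) from the 9 cells in the same way gives H(Y) = 1.543395 bits and H(X,Y) = 2.991752 bits, so
I(X;Y) = 1.581913 + 1.543395 - 2.991752 = 0.1336 bits ✓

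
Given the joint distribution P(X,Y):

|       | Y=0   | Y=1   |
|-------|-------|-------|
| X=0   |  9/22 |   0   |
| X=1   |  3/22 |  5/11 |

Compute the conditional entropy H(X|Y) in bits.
0.4425 bits

H(X|Y) = H(X,Y) - H(Y)

H(X,Y) = -Σ_{x,y} P(x,y) log₂ P(x,y). Per-cell terms -P(x,y)·log₂P(x,y):
  X=0: 0.5275, 0.0000
  X=1: 0.3920, 0.5170
  (cells with P = 0 contribute 0)
Sum of the 4 terms: H(X,Y) = 1.4365 bits

Marginal of Y (column sums):
  P(Y=0) = 9/22 + 3/22 = 6/11
  P(Y=1) = 0 + 5/11 = 5/11
H(Y) = -[(6/11)·log₂(6/11) + (5/11)·log₂(5/11)]
  = 0.4770 + 0.5170 = 0.9940 bits

H(X|Y) = H(X,Y) - H(Y) = 1.4365 - 0.9940 = 0.4425 bits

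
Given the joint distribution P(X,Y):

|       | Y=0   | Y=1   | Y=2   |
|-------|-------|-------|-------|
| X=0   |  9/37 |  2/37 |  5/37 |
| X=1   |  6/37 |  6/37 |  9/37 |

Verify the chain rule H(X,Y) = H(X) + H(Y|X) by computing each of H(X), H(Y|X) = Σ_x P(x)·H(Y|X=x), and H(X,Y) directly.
H(X) = 0.9868 bits, H(Y|X) = 1.4743 bits, H(X,Y) = 2.4611 bits

Marginal of X (row sums):
  P(X=0) = 9/37 + 2/37 + 5/37 = 16/37
  P(X=1) = 6/37 + 6/37 + 9/37 = 21/37
H(X) = -[(16/37)·log₂(16/37) + (21/37)·log₂(21/37)]
  = 0.52301 + 0.46378 = 0.9868 bits

H(Y|X) = Σ_x P(x)·H(Y|X=x):
  X=0: P(X=0) = 16/37, P(Y|X=0) = (9/16, 1/8, 5/16) → H(Y|X=0) = 1.36631
  X=1: P(X=1) = 21/37, P(Y|X=1) = (2/7, 2/7, 3/7) → H(Y|X=1) = 1.55666
H(Y|X) = (16/37)·1.36631 + (21/37)·1.55666 = 1.4743 bits

H(X,Y) = -Σ_{x,y} P(x,y) log₂ P(x,y). Per-cell terms -P(x,y)·log₂P(x,y):
  X=0: 0.49610, 0.22754, 0.39021
  X=1: 0.42559, 0.42559, 0.49610
Sum of the 6 terms: H(X,Y) = 2.4611 bits

Chain rule check:
  H(X) + H(Y|X) = 0.9868 + 1.4743 = 2.4611 bits
  H(X,Y) = 2.4611 bits
✓ Chain rule verified.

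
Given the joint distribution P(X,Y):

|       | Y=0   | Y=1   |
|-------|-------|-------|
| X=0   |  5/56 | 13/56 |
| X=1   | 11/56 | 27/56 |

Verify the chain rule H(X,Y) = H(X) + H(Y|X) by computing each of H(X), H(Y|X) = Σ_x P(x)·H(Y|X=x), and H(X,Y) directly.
H(X) = 0.9059 bits, H(Y|X) = 0.8630 bits, H(X,Y) = 1.7689 bits

Marginal of X (row sums):
  P(X=0) = 5/56 + 13/56 = 9/28
  P(X=1) = 11/56 + 27/56 = 19/28
H(X) = -[(9/28)·log₂(9/28) + (19/28)·log₂(19/28)]
  = 0.5263 + 0.3796 = 0.9059 bits

H(Y|X) = Σ_x P(x)·H(Y|X=x):
  X=0: P(X=0) = 9/28, P(Y|X=0) = (5/18, 13/18) → H(Y|X=0) = 0.8524
  X=1: P(X=1) = 19/28, P(Y|X=1) = (11/38, 27/38) → H(Y|X=1) = 0.8680
H(Y|X) = (9/28)·0.8524 + (19/28)·0.8680 = 0.8630 bits

H(X,Y) = -Σ_{x,y} P(x,y) log₂ P(x,y). Per-cell terms -P(x,y)·log₂P(x,y):
  X=0: 0.3112, 0.4891
  X=1: 0.4612, 0.5074
Sum of the 4 terms: H(X,Y) = 1.7689 bits

Chain rule check:
  H(X) + H(Y|X) = 0.9059 + 0.8630 = 1.7689 bits
  H(X,Y) = 1.7689 bits
✓ Chain rule verified.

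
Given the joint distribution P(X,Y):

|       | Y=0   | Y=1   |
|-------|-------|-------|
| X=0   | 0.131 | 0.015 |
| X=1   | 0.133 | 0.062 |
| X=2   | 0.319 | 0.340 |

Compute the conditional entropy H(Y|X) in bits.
0.9042 bits

H(Y|X) = H(X,Y) - H(X)

H(X,Y) = -Σ_{x,y} P(x,y) log₂ P(x,y). Per-cell terms -P(x,y)·log₂P(x,y):
  X=0: 0.38414, 0.09088
  X=1: 0.38710, 0.24872
  X=2: 0.52583, 0.52917
Sum of the 6 terms: H(X,Y) = 2.16584 bits

Marginal of X (row sums):
  P(X=0) = 0.131 + 0.015 = 0.146
  P(X=1) = 0.133 + 0.062 = 0.195
  P(X=2) = 0.319 + 0.340 = 0.659
H(X) = -[0.146·log₂(0.146) + 0.195·log₂(0.195) + 0.659·log₂(0.659)]
  = 0.40529 + 0.45990 + 0.39649 = 1.26168 bits

H(Y|X) = H(X,Y) - H(X) = 2.16584 - 1.26168 = 0.9042 bits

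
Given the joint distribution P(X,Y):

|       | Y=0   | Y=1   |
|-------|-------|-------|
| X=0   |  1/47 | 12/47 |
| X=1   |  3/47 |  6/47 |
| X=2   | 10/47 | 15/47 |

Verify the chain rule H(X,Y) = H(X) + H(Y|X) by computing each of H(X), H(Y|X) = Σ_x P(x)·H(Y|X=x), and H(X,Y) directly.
H(X) = 1.4539 bits, H(Y|X) = 0.8005 bits, H(X,Y) = 2.2544 bits

Marginal of X (row sums):
  P(X=0) = 1/47 + 12/47 = 13/47
  P(X=1) = 3/47 + 6/47 = 9/47
  P(X=2) = 10/47 + 15/47 = 25/47
H(X) = -[(13/47)·log₂(13/47) + (9/47)·log₂(9/47) + (25/47)·log₂(25/47)]
  = 0.51285 + 0.45664 + 0.48443 = 1.4539 bits

H(Y|X) = Σ_x P(x)·H(Y|X=x):
  X=0: P(X=0) = 13/47, P(Y|X=0) = (1/13, 12/13) → H(Y|X=0) = 0.39124
  X=1: P(X=1) = 9/47, P(Y|X=1) = (1/3, 2/3) → H(Y|X=1) = 0.91830
  X=2: P(X=2) = 25/47, P(Y|X=2) = (2/5, 3/5) → H(Y|X=2) = 0.97095
H(Y|X) = (13/47)·0.39124 + (9/47)·0.91830 + (25/47)·0.97095 = 0.8005 bits

H(X,Y) = -Σ_{x,y} P(x,y) log₂ P(x,y). Per-cell terms -P(x,y)·log₂P(x,y):
  X=0: 0.11818, 0.50288
  X=1: 0.25338, 0.37910
  X=2: 0.47503, 0.52586
Sum of the 6 terms: H(X,Y) = 2.2544 bits

Chain rule check:
  H(X) + H(Y|X) = 1.4539 + 0.8005 = 2.2544 bits
  H(X,Y) = 2.2544 bits
✓ Chain rule verified.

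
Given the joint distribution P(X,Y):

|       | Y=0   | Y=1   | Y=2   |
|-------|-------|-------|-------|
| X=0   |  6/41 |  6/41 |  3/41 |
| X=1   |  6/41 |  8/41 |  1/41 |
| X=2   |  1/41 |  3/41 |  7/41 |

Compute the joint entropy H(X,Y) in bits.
2.9261 bits

H(X,Y) = -Σ_{x,y} P(x,y) log₂ P(x,y). Per-cell terms -P(x,y)·log₂P(x,y):
  X=0: 0.405745, 0.405745, 0.276043
  X=1: 0.405745, 0.460010, 0.130672
  X=2: 0.130672, 0.276043, 0.435400
Sum of the 9 terms: H(X,Y) = 2.9261 bits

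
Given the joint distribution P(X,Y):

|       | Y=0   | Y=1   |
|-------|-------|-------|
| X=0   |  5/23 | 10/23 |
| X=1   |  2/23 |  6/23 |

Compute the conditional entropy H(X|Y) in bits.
0.9266 bits

H(X|Y) = H(X,Y) - H(Y)

H(X,Y) = -Σ_{x,y} P(x,y) log₂ P(x,y). Per-cell terms -P(x,y)·log₂P(x,y):
  X=0: 0.4786161, 0.5224495
  X=1: 0.3063967, 0.5057216
Sum of the 4 terms: H(X,Y) = 1.813184 bits

Marginal of Y (column sums):
  P(Y=0) = 5/23 + 2/23 = 7/23
  P(Y=1) = 10/23 + 6/23 = 16/23
H(Y) = -[(7/23)·log₂(7/23) + (16/23)·log₂(16/23)]
  = 0.5223239 + 0.3642170 = 0.886541 bits

H(X|Y) = H(X,Y) - H(Y) = 1.813184 - 0.886541 = 0.9266 bits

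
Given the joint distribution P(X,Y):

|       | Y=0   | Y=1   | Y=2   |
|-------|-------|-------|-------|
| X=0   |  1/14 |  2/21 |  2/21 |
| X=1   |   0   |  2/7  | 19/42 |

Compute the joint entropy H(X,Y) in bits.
1.9522 bits

H(X,Y) = -Σ_{x,y} P(x,y) log₂ P(x,y). Per-cell terms -P(x,y)·log₂P(x,y):
  X=0: 0.27195, 0.32308, 0.32308
  X=1: 0.00000, 0.51639, 0.51770
  (cells with P = 0 contribute 0)
Sum of the 6 terms: H(X,Y) = 1.9522 bits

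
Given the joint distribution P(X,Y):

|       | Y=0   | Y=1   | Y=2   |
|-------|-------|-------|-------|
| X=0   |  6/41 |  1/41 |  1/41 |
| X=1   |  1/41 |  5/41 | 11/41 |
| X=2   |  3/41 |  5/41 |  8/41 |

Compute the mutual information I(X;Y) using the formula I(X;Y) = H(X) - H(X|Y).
0.2439 bits

I(X;Y) = H(X) - H(X|Y)

Marginal of X (row sums):
  P(X=0) = 6/41 + 1/41 + 1/41 = 8/41
  P(X=1) = 1/41 + 5/41 + 11/41 = 17/41
  P(X=2) = 3/41 + 5/41 + 8/41 = 16/41
H(X) = -[(8/41)·log₂(8/41) + (17/41)·log₂(17/41) + (16/41)·log₂(16/41)]
  = 0.46001 + 0.52662 + 0.52978 = 1.51641 bits

Marginal of Y (column sums):
  P(Y=0) = 6/41 + 1/41 + 3/41 = 10/41
  P(Y=1) = 1/41 + 5/41 + 5/41 = 11/41
  P(Y=2) = 1/41 + 11/41 + 8/41 = 20/41
H(X|Y) = Σ_y P(y)·H(X|Y=y):
  Y=0: P(Y=0) = 10/41, P(X|Y=0) = (3/5, 1/10, 3/10) → H(X|Y=0) = 1.29546
  Y=1: P(Y=1) = 11/41, P(X|Y=1) = (1/11, 5/11, 5/11) → H(X|Y=1) = 1.34859
  Y=2: P(Y=2) = 20/41, P(X|Y=2) = (1/20, 11/20, 2/5) → H(X|Y=2) = 1.21924
H(X|Y) = (10/41)·1.29546 + (11/41)·1.34859 + (20/41)·1.21924 = 1.27253 bits

I(X;Y) = H(X) - H(X|Y) = 1.51641 - 1.27253 = 0.2439 bits

Cross-check via I(X;Y) = H(X) + H(Y) - H(X,Y): computing H(Y) from the column sums and H(X,Y) from the 9 cells in the same way gives H(Y) = 1.51093 bits and H(X,Y) = 2.78346 bits, so
I(X;Y) = 1.51641 + 1.51093 - 2.78346 = 0.2439 bits ✓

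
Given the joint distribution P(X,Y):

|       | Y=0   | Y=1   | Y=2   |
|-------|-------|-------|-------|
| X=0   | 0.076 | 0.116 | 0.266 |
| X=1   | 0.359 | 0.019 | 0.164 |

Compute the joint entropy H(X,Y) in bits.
2.2182 bits

H(X,Y) = -Σ_{x,y} P(x,y) log₂ P(x,y). Per-cell terms -P(x,y)·log₂P(x,y):
  X=0: 0.28256, 0.36051, 0.50819
  X=1: 0.53058, 0.10864, 0.42775
Sum of the 6 terms: H(X,Y) = 2.2182 bits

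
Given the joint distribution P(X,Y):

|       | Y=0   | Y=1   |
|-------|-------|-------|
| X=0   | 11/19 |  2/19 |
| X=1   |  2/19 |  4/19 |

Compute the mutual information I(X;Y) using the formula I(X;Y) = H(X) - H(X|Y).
0.1860 bits

I(X;Y) = H(X) - H(X|Y)

Marginal of X (row sums):
  P(X=0) = 11/19 + 2/19 = 13/19
  P(X=1) = 2/19 + 4/19 = 6/19
H(X) = -[(13/19)·log₂(13/19) + (6/19)·log₂(6/19)]
  = 0.374597 + 0.525147 = 0.89974 bits

Marginal of Y (column sums):
  P(Y=0) = 11/19 + 2/19 = 13/19
  P(Y=1) = 2/19 + 4/19 = 6/19
H(X|Y) = Σ_y P(y)·H(X|Y=y):
  Y=0: P(Y=0) = 13/19, P(X|Y=0) = (11/13, 2/13) → H(X|Y=0) = 0.619382
  Y=1: P(Y=1) = 6/19, P(X|Y=1) = (1/3, 2/3) → H(X|Y=1) = 0.918296
H(X|Y) = (13/19)·0.619382 + (6/19)·0.918296 = 0.71378 bits

I(X;Y) = H(X) - H(X|Y) = 0.89974 - 0.71378 = 0.1860 bits

Cross-check via I(X;Y) = H(X) + H(Y) - H(X,Y): computing H(Y) from the column sums and H(X,Y) from the 4 cells in the same way gives H(Y) = 0.89974 bits and H(X,Y) = 1.61352 bits, so
I(X;Y) = 0.89974 + 0.89974 - 1.61352 = 0.1860 bits ✓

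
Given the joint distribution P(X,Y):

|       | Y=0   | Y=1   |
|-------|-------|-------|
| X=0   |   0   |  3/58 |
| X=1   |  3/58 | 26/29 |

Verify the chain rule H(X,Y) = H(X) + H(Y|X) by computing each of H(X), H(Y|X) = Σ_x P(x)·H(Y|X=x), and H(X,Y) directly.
H(X) = 0.2937 bits, H(Y|X) = 0.2896 bits, H(X,Y) = 0.5833 bits

Marginal of X (row sums):
  P(X=0) = 0 + 3/58 = 3/58
  P(X=1) = 3/58 + 26/29 = 55/58
H(X) = -[(3/58)·log₂(3/58) + (55/58)·log₂(55/58)]
  = 0.22102 + 0.07266 = 0.2937 bits

H(Y|X) = Σ_x P(x)·H(Y|X=x):
  X=0: P(X=0) = 3/58, P(Y|X=0) = (0, 1) → H(Y|X=0) = 0.00000
  X=1: P(X=1) = 55/58, P(Y|X=1) = (3/55, 52/55) → H(Y|X=1) = 0.30540
H(Y|X) = (3/58)·0.00000 + (55/58)·0.30540 = 0.2896 bits

H(X,Y) = -Σ_{x,y} P(x,y) log₂ P(x,y). Per-cell terms -P(x,y)·log₂P(x,y):
  X=0: 0.00000, 0.22102
  X=1: 0.22102, 0.14124
  (cells with P = 0 contribute 0)
Sum of the 4 terms: H(X,Y) = 0.5833 bits

Chain rule check:
  H(X) + H(Y|X) = 0.2937 + 0.2896 = 0.5833 bits
  H(X,Y) = 0.5833 bits
✓ Chain rule verified.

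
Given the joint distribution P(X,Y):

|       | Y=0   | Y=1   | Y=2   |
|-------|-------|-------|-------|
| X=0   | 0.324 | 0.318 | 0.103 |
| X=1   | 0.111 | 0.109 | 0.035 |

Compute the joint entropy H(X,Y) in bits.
2.2600 bits

H(X,Y) = -Σ_{x,y} P(x,y) log₂ P(x,y). Per-cell terms -P(x,y)·log₂P(x,y):
  X=0: 0.5268, 0.5256, 0.3378
  X=1: 0.3520, 0.3485, 0.1693
Sum of the 6 terms: H(X,Y) = 2.2600 bits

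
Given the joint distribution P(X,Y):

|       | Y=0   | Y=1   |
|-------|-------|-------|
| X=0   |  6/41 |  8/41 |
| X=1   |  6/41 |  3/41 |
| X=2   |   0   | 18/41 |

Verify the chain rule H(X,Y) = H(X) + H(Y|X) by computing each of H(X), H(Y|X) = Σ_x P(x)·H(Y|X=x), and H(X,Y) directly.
H(X) = 1.5309 bits, H(Y|X) = 0.5380 bits, H(X,Y) = 2.0689 bits

Marginal of X (row sums):
  P(X=0) = 6/41 + 8/41 = 14/41
  P(X=1) = 6/41 + 3/41 = 9/41
  P(X=2) = 0 + 18/41 = 18/41
H(X) = -[(14/41)·log₂(14/41) + (9/41)·log₂(9/41) + (18/41)·log₂(18/41)]
  = 0.529336 + 0.480211 + 0.521397 = 1.5309 bits

H(Y|X) = Σ_x P(x)·H(Y|X=x):
  X=0: P(X=0) = 14/41, P(Y|X=0) = (3/7, 4/7) → H(Y|X=0) = 0.985228
  X=1: P(X=1) = 9/41, P(Y|X=1) = (2/3, 1/3) → H(Y|X=1) = 0.918296
  X=2: P(X=2) = 18/41, P(Y|X=2) = (0, 1) → H(Y|X=2) = 0.000000
H(Y|X) = (14/41)·0.985228 + (9/41)·0.918296 + (18/41)·0.000000 = 0.5380 bits

H(X,Y) = -Σ_{x,y} P(x,y) log₂ P(x,y). Per-cell terms -P(x,y)·log₂P(x,y):
  X=0: 0.405745, 0.460010
  X=1: 0.405745, 0.276043
  X=2: 0.000000, 0.521397
  (cells with P = 0 contribute 0)
Sum of the 6 terms: H(X,Y) = 2.0689 bits

Chain rule check:
  H(X) + H(Y|X) = 1.5309 + 0.5380 = 2.0689 bits
  H(X,Y) = 2.0689 bits
✓ Chain rule verified.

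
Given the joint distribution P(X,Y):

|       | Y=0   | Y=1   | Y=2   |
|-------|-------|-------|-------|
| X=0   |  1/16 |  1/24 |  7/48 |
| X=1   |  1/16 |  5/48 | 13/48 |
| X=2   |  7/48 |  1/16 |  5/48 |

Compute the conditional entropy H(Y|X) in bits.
1.3952 bits

H(Y|X) = H(X,Y) - H(X)

H(X,Y) = -Σ_{x,y} P(x,y) log₂ P(x,y). Per-cell terms -P(x,y)·log₂P(x,y):
  X=0: 0.2500, 0.1910, 0.4051
  X=1: 0.2500, 0.3399, 0.5104
  X=2: 0.4051, 0.2500, 0.3399
Sum of the 9 terms: H(X,Y) = 2.9414 bits

Marginal of X (row sums):
  P(X=0) = 1/16 + 1/24 + 7/48 = 1/4
  P(X=1) = 1/16 + 5/48 + 13/48 = 7/16
  P(X=2) = 7/48 + 1/16 + 5/48 = 5/16
H(X) = -[(1/4)·log₂(1/4) + (7/16)·log₂(7/16) + (5/16)·log₂(5/16)]
  = 0.5000 + 0.5218 + 0.5244 = 1.5462 bits

H(Y|X) = H(X,Y) - H(X) = 2.9414 - 1.5462 = 1.3952 bits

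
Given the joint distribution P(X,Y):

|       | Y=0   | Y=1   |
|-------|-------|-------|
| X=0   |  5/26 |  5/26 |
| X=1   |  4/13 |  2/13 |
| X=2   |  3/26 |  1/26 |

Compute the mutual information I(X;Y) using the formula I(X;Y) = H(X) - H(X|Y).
0.0280 bits

I(X;Y) = H(X) - H(X|Y)

Marginal of X (row sums):
  P(X=0) = 5/26 + 5/26 = 5/13
  P(X=1) = 4/13 + 2/13 = 6/13
  P(X=2) = 3/26 + 1/26 = 2/13
H(X) = -[(5/13)·log₂(5/13) + (6/13)·log₂(6/13) + (2/13)·log₂(2/13)]
  = 0.5302 + 0.5148 + 0.4155 = 1.4605 bits

Marginal of Y (column sums):
  P(Y=0) = 5/26 + 4/13 + 3/26 = 8/13
  P(Y=1) = 5/26 + 2/13 + 1/26 = 5/13
H(X|Y) = Σ_y P(y)·H(X|Y=y):
  Y=0: P(Y=0) = 8/13, P(X|Y=0) = (5/16, 1/2, 3/16) → H(X|Y=0) = 1.4772
  Y=1: P(Y=1) = 5/13, P(X|Y=1) = (1/2, 2/5, 1/10) → H(X|Y=1) = 1.3610
H(X|Y) = (8/13)·1.4772 + (5/13)·1.3610 = 1.4325 bits

I(X;Y) = H(X) - H(X|Y) = 1.4605 - 1.4325 = 0.0280 bits

Cross-check via I(X;Y) = H(X) + H(Y) - H(X,Y): computing H(Y) from the column sums and H(X,Y) from the 6 cells in the same way gives H(Y) = 0.9612 bits and H(X,Y) = 2.3937 bits, so
I(X;Y) = 1.4605 + 0.9612 - 2.3937 = 0.0280 bits ✓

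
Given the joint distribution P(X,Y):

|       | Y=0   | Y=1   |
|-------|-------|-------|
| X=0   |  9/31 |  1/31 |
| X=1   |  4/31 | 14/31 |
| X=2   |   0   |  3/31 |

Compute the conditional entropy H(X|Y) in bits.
0.9218 bits

H(X|Y) = H(X,Y) - H(Y)

H(X,Y) = -Σ_{x,y} P(x,y) log₂ P(x,y). Per-cell terms -P(x,y)·log₂P(x,y):
  X=0: 0.5180, 0.1598
  X=1: 0.3812, 0.5179
  X=2: 0.0000, 0.3261
  (cells with P = 0 contribute 0)
Sum of the 6 terms: H(X,Y) = 1.9030 bits

Marginal of Y (column sums):
  P(Y=0) = 9/31 + 4/31 + 0 = 13/31
  P(Y=1) = 1/31 + 14/31 + 3/31 = 18/31
H(Y) = -[(13/31)·log₂(13/31) + (18/31)·log₂(18/31)]
  = 0.5258 + 0.4554 = 0.9812 bits

H(X|Y) = H(X,Y) - H(Y) = 1.9030 - 0.9812 = 0.9218 bits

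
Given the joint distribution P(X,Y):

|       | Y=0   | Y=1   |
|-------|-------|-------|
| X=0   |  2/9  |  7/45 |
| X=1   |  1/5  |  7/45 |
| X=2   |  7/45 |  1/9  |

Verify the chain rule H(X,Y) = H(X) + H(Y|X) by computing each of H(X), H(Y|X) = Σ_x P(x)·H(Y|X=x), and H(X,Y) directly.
H(X) = 1.5695 bits, H(Y|X) = 0.9821 bits, H(X,Y) = 2.5516 bits

Marginal of X (row sums):
  P(X=0) = 2/9 + 7/45 = 17/45
  P(X=1) = 1/5 + 7/45 = 16/45
  P(X=2) = 7/45 + 1/9 = 4/15
H(X) = -[(17/45)·log₂(17/45) + (16/45)·log₂(16/45) + (4/15)·log₂(4/15)]
  = 0.53055 + 0.53044 + 0.50850 = 1.5695 bits

H(Y|X) = Σ_x P(x)·H(Y|X=x):
  X=0: P(X=0) = 17/45, P(Y|X=0) = (10/17, 7/17) → H(Y|X=0) = 0.97742
  X=1: P(X=1) = 16/45, P(Y|X=1) = (9/16, 7/16) → H(Y|X=1) = 0.98870
  X=2: P(X=2) = 4/15, P(Y|X=2) = (7/12, 5/12) → H(Y|X=2) = 0.97987
H(Y|X) = (17/45)·0.97742 + (16/45)·0.98870 + (4/15)·0.97987 = 0.9821 bits

H(X,Y) = -Σ_{x,y} P(x,y) log₂ P(x,y). Per-cell terms -P(x,y)·log₂P(x,y):
  X=0: 0.48221, 0.41759
  X=1: 0.46439, 0.41759
  X=2: 0.41759, 0.35221
Sum of the 6 terms: H(X,Y) = 2.5516 bits

Chain rule check:
  H(X) + H(Y|X) = 1.5695 + 0.9821 = 2.5516 bits
  H(X,Y) = 2.5516 bits
✓ Chain rule verified.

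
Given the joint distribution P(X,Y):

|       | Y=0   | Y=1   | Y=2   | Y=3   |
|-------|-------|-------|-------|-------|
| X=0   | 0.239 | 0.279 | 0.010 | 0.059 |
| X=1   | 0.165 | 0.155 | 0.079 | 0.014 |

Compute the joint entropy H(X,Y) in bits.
2.5360 bits

H(X,Y) = -Σ_{x,y} P(x,y) log₂ P(x,y). Per-cell terms -P(x,y)·log₂P(x,y):
  X=0: 0.49352, 0.51382, 0.06644, 0.24091
  X=1: 0.42891, 0.41690, 0.28930, 0.08622
Sum of the 8 terms: H(X,Y) = 2.5360 bits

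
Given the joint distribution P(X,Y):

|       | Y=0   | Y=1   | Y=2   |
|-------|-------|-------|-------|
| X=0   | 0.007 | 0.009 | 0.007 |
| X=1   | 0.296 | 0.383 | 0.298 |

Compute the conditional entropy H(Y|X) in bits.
1.5741 bits

H(Y|X) = H(X,Y) - H(X)

H(X,Y) = -Σ_{x,y} P(x,y) log₂ P(x,y). Per-cell terms -P(x,y)·log₂P(x,y):
  X=0: 0.05011, 0.06116, 0.05011
  X=1: 0.51987, 0.53030, 0.52049
Sum of the 6 terms: H(X,Y) = 1.73204 bits

Marginal of X (row sums):
  P(X=0) = 0.007 + 0.009 + 0.007 = 0.023
  P(X=1) = 0.296 + 0.383 + 0.298 = 0.977
H(X) = -[0.023·log₂(0.023) + 0.977·log₂(0.977)]
  = 0.12517 + 0.03280 = 0.15797 bits

H(Y|X) = H(X,Y) - H(X) = 1.73204 - 0.15797 = 1.5741 bits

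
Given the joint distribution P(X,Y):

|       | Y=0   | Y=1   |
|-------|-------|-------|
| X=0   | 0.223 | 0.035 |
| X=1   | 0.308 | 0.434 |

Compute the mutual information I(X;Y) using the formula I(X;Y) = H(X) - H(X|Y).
0.1230 bits

I(X;Y) = H(X) - H(X|Y)

Marginal of X (row sums):
  P(X=0) = 0.223 + 0.035 = 0.258
  P(X=1) = 0.308 + 0.434 = 0.742
H(X) = -[0.258·log₂(0.258) + 0.742·log₂(0.742)]
  = 0.504276 + 0.319438 = 0.82371 bits

Marginal of Y (column sums):
  P(Y=0) = 0.223 + 0.308 = 0.531
  P(Y=1) = 0.035 + 0.434 = 0.469
H(X|Y) = Σ_y P(y)·H(X|Y=y):
  Y=0: P(Y=0) = 0.531, P(X|Y=0) = (223/531, 308/531) → H(X|Y=0) = 0.981436
  Y=1: P(Y=1) = 0.469, P(X|Y=1) = (5/67, 62/67) → H(X|Y=1) = 0.382958
H(X|Y) = 0.531·0.981436 + 0.469·0.382958 = 0.70075 bits

I(X;Y) = H(X) - H(X|Y) = 0.82371 - 0.70075 = 0.1230 bits

Cross-check via I(X;Y) = H(X) + H(Y) - H(X,Y): computing H(Y) from the column sums and H(X,Y) from the 4 cells in the same way gives H(Y) = 0.99723 bits and H(X,Y) = 1.69798 bits, so
I(X;Y) = 0.82371 + 0.99723 - 1.69798 = 0.1230 bits ✓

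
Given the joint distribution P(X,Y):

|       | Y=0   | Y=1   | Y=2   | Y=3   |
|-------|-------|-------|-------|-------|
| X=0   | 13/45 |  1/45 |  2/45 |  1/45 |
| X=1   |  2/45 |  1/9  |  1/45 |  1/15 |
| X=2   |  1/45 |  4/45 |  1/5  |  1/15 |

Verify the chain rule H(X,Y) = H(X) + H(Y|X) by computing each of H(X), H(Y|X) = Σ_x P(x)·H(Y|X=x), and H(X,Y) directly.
H(X) = 1.5579 bits, H(Y|X) = 1.4950 bits, H(X,Y) = 3.0529 bits

Marginal of X (row sums):
  P(X=0) = 13/45 + 1/45 + 2/45 + 1/45 = 17/45
  P(X=1) = 2/45 + 1/9 + 1/45 + 1/15 = 11/45
  P(X=2) = 1/45 + 4/45 + 1/5 + 1/15 = 17/45
H(X) = -[(17/45)·log₂(17/45) + (11/45)·log₂(11/45) + (17/45)·log₂(17/45)]
  = 0.53055 + 0.49681 + 0.53055 = 1.5579 bits

H(Y|X) = Σ_x P(x)·H(Y|X=x):
  X=0: P(X=0) = 17/45, P(Y|X=0) = (13/17, 1/17, 2/17, 1/17) → H(Y|X=0) = 1.14007
  X=1: P(X=1) = 11/45, P(Y|X=1) = (2/11, 5/11, 1/11, 3/11) → H(Y|X=1) = 1.78993
  X=2: P(X=2) = 17/45, P(Y|X=2) = (1/17, 4/17, 9/17, 3/17) → H(Y|X=2) = 1.65898
H(Y|X) = (17/45)·1.14007 + (11/45)·1.78993 + (17/45)·1.65898 = 1.4950 bits

H(X,Y) = -Σ_{x,y} P(x,y) log₂ P(x,y). Per-cell terms -P(x,y)·log₂P(x,y):
  X=0: 0.51752, 0.12204, 0.19964, 0.12204
  X=1: 0.19964, 0.35221, 0.12204, 0.26046
  X=2: 0.12204, 0.31039, 0.46439, 0.26046
Sum of the 12 terms: H(X,Y) = 3.0529 bits

Chain rule check:
  H(X) + H(Y|X) = 1.5579 + 1.4950 = 3.0529 bits
  H(X,Y) = 3.0529 bits
✓ Chain rule verified.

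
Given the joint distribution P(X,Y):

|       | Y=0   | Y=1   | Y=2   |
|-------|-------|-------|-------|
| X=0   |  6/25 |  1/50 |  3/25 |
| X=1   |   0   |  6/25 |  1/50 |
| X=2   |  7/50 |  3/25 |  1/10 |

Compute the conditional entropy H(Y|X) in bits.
1.1111 bits

H(Y|X) = H(X,Y) - H(X)

H(X,Y) = -Σ_{x,y} P(x,y) log₂ P(x,y). Per-cell terms -P(x,y)·log₂P(x,y):
  X=0: 0.4941, 0.1129, 0.3671
  X=1: 0.0000, 0.4941, 0.1129
  X=2: 0.3971, 0.3671, 0.3322
  (cells with P = 0 contribute 0)
Sum of the 9 terms: H(X,Y) = 2.6775 bits

Marginal of X (row sums):
  P(X=0) = 6/25 + 1/50 + 3/25 = 19/50
  P(X=1) = 0 + 6/25 + 1/50 = 13/50
  P(X=2) = 7/50 + 3/25 + 1/10 = 9/25
H(X) = -[(19/50)·log₂(19/50) + (13/50)·log₂(13/50) + (9/25)·log₂(9/25)]
  = 0.5305 + 0.5053 + 0.5306 = 1.5664 bits

H(Y|X) = H(X,Y) - H(X) = 2.6775 - 1.5664 = 1.1111 bits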